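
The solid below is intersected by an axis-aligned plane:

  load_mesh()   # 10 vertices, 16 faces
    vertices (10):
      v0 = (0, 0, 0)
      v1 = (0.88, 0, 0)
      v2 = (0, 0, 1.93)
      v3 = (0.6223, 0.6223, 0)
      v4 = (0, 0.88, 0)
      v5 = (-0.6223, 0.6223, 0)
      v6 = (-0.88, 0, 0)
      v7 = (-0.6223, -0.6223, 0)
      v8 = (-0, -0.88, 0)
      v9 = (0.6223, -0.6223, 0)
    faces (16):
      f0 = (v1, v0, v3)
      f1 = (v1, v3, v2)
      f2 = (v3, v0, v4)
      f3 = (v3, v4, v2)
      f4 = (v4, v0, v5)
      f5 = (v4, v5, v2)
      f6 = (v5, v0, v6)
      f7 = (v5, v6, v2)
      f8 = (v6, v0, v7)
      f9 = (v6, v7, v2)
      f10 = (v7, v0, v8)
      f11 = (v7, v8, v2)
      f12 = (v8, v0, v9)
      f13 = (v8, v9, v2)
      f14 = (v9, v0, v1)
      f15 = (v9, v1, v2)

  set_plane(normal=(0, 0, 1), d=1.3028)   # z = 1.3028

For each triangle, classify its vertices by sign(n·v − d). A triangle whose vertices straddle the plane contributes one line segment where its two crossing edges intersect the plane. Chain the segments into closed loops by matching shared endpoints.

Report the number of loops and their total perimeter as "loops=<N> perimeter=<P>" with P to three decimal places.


Straddling triangles (8 of 16):
  (v1,v3,v2) [--+] → (0.202231, 0.202231, 1.3028)–(0.285977, 0, 1.3028)  len=0.2189
  (v3,v4,v2) [--+] → (0, 0.285977, 1.3028)–(0.202231, 0.202231, 1.3028)  len=0.2189
  (v4,v5,v2) [--+] → (-0.202231, 0.202231, 1.3028)–(0, 0.285977, 1.3028)  len=0.2189
  (v5,v6,v2) [--+] → (-0.285977, 0, 1.3028)–(-0.202231, 0.202231, 1.3028)  len=0.2189
  (v6,v7,v2) [--+] → (-0.202231, -0.202231, 1.3028)–(-0.285977, 0, 1.3028)  len=0.2189
  (v7,v8,v2) [--+] → (0, -0.285977, 1.3028)–(-0.202231, -0.202231, 1.3028)  len=0.2189
  (v8,v9,v2) [--+] → (0.202231, -0.202231, 1.3028)–(0, -0.285977, 1.3028)  len=0.2189
  (v9,v1,v2) [--+] → (0.285977, 0, 1.3028)–(0.202231, -0.202231, 1.3028)  len=0.2189

Chained into 1 loop(s):
  loop 1: 8 segments, perimeter = 1.7511
Total perimeter = 1.751

loops=1 perimeter=1.751


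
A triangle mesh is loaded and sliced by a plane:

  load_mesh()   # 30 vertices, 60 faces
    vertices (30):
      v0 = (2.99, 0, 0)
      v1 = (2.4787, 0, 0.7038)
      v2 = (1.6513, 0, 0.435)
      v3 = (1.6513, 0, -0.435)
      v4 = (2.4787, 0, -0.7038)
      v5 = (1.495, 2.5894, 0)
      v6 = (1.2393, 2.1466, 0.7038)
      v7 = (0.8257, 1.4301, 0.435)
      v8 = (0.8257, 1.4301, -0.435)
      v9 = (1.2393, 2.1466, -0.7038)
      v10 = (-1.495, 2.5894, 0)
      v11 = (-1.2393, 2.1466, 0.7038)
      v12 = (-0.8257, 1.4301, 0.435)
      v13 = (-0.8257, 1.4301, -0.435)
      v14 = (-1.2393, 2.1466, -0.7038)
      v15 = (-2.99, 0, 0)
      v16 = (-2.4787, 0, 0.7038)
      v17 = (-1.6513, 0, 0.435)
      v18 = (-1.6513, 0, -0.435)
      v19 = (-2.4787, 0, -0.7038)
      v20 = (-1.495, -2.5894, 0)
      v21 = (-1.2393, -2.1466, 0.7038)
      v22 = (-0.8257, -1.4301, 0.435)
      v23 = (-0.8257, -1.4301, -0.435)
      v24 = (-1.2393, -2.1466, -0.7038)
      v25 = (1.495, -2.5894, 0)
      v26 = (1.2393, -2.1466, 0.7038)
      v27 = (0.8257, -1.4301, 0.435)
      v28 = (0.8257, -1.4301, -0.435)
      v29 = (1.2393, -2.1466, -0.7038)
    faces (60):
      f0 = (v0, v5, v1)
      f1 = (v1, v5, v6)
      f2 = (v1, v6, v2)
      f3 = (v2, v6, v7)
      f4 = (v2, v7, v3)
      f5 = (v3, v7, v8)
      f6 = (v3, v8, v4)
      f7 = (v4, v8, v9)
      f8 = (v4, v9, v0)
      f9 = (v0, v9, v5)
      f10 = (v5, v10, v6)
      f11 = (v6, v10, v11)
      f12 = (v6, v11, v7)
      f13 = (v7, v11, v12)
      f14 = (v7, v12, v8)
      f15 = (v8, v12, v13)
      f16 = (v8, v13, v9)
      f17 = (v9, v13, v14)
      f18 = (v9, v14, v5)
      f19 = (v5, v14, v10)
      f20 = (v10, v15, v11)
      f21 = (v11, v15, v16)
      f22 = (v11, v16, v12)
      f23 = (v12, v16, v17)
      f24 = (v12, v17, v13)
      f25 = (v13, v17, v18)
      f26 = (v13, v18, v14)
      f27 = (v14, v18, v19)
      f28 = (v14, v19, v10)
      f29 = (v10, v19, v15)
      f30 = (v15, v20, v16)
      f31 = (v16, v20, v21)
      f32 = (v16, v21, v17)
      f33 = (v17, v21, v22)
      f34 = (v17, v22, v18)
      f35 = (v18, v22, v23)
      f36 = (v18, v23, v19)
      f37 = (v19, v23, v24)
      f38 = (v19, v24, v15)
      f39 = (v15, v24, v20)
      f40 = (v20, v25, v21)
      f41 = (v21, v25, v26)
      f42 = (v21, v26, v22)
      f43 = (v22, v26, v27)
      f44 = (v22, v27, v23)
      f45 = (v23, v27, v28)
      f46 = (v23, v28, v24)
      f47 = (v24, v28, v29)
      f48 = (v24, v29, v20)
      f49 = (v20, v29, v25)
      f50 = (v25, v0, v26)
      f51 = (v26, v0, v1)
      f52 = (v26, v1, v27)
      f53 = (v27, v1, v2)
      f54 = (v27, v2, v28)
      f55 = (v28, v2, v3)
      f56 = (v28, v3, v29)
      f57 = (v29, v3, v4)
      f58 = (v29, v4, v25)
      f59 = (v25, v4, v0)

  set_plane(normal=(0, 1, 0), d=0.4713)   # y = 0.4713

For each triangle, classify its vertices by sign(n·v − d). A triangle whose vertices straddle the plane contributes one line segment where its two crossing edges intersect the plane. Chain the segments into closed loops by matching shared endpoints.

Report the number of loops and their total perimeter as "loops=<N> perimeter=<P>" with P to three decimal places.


loops=2 perimeter=8.699

Straddling triangles (20 of 60):
  (v0,v5,v1) [-+-] → (2.71789, 0.4713, 0)–(2.29966, 0.4713, 0.5757)  len=0.7116
  (v1,v5,v6) [-++] → (2.29966, 0.4713, 0.5757)–(2.20658, 0.4713, 0.7038)  len=0.1583
  (v1,v6,v2) [-+-] → (2.20658, 0.4713, 0.7038)–(1.56084, 0.4713, 0.494017)  len=0.6790
  (v2,v6,v7) [-++] → (1.56084, 0.4713, 0.494017)–(1.37922, 0.4713, 0.435)  len=0.1910
  (v2,v7,v3) [-+-] → (1.37922, 0.4713, 0.435)–(1.37922, 0.4713, -0.148285)  len=0.5833
  (v3,v7,v8) [-++] → (1.37922, 0.4713, -0.148285)–(1.37922, 0.4713, -0.435)  len=0.2867
  (v3,v8,v4) [-+-] → (1.37922, 0.4713, -0.435)–(1.93394, 0.4713, -0.615215)  len=0.5833
  (v4,v8,v9) [-++] → (1.93394, 0.4713, -0.615215)–(2.20658, 0.4713, -0.7038)  len=0.2867
  (v4,v9,v0) [-+-] → (2.20658, 0.4713, -0.7038)–(2.60562, 0.4713, -0.154524)  len=0.6789
  (v0,v9,v5) [-++] → (2.60562, 0.4713, -0.154524)–(2.71789, 0.4713, 0)  len=0.1910
  (v10,v15,v11) [+-+] → (-2.71789, 0.4713, 0)–(-2.60562, 0.4713, 0.154524)  len=0.1910
  (v11,v15,v16) [+--] → (-2.60562, 0.4713, 0.154524)–(-2.20658, 0.4713, 0.7038)  len=0.6789
  (v11,v16,v12) [+-+] → (-2.20658, 0.4713, 0.7038)–(-1.93394, 0.4713, 0.615215)  len=0.2867
  (v12,v16,v17) [+--] → (-1.93394, 0.4713, 0.615215)–(-1.37922, 0.4713, 0.435)  len=0.5833
  (v12,v17,v13) [+-+] → (-1.37922, 0.4713, 0.435)–(-1.37922, 0.4713, 0.148285)  len=0.2867
  (v13,v17,v18) [+--] → (-1.37922, 0.4713, 0.148285)–(-1.37922, 0.4713, -0.435)  len=0.5833
  (v13,v18,v14) [+-+] → (-1.37922, 0.4713, -0.435)–(-1.56084, 0.4713, -0.494017)  len=0.1910
  (v14,v18,v19) [+--] → (-1.56084, 0.4713, -0.494017)–(-2.20658, 0.4713, -0.7038)  len=0.6790
  (v14,v19,v10) [+-+] → (-2.20658, 0.4713, -0.7038)–(-2.29966, 0.4713, -0.5757)  len=0.1583
  (v10,v19,v15) [+--] → (-2.29966, 0.4713, -0.5757)–(-2.71789, 0.4713, 0)  len=0.7116

Chained into 2 loop(s):
  loop 1: 10 segments, perimeter = 4.3497
  loop 2: 10 segments, perimeter = 4.3497
Total perimeter = 8.699


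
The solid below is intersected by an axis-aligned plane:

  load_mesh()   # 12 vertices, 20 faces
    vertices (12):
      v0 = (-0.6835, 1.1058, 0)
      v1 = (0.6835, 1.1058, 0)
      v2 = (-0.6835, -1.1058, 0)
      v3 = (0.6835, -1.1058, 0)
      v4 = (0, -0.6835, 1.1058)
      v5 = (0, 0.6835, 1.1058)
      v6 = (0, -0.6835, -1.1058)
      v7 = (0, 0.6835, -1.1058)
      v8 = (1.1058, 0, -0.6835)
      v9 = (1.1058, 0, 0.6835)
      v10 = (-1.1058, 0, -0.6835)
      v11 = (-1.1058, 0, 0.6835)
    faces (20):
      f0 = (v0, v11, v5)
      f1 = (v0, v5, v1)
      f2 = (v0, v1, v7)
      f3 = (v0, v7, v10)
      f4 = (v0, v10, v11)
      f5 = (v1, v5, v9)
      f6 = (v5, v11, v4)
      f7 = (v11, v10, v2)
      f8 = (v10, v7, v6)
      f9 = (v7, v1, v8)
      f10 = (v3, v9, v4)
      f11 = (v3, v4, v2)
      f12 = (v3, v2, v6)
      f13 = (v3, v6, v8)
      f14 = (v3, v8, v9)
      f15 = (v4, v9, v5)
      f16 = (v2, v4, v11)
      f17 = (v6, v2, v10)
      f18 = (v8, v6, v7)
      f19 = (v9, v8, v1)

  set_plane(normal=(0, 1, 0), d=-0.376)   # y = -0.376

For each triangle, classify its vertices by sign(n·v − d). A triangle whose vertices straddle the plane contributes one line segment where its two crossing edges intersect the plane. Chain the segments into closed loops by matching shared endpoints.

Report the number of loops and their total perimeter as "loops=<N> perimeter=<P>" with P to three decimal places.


Straddling triangles (10 of 20):
  (v5,v11,v4) [++-] → (-0.497489, -0.376, 0.915811)–(0, -0.376, 1.1058)  len=0.5325
  (v11,v10,v2) [++-] → (-0.962207, -0.376, -0.451093)–(-0.962207, -0.376, 0.451093)  len=0.9022
  (v10,v7,v6) [++-] → (0, -0.376, -1.1058)–(-0.497489, -0.376, -0.915811)  len=0.5325
  (v3,v9,v4) [-+-] → (0.962207, -0.376, 0.451093)–(0.497489, -0.376, 0.915811)  len=0.6572
  (v3,v6,v8) [--+] → (0.497489, -0.376, -0.915811)–(0.962207, -0.376, -0.451093)  len=0.6572
  (v3,v8,v9) [-++] → (0.962207, -0.376, -0.451093)–(0.962207, -0.376, 0.451093)  len=0.9022
  (v4,v9,v5) [-++] → (0.497489, -0.376, 0.915811)–(0, -0.376, 1.1058)  len=0.5325
  (v2,v4,v11) [--+] → (-0.497489, -0.376, 0.915811)–(-0.962207, -0.376, 0.451093)  len=0.6572
  (v6,v2,v10) [--+] → (-0.962207, -0.376, -0.451093)–(-0.497489, -0.376, -0.915811)  len=0.6572
  (v8,v6,v7) [+-+] → (0.497489, -0.376, -0.915811)–(0, -0.376, -1.1058)  len=0.5325

Chained into 1 loop(s):
  loop 1: 10 segments, perimeter = 6.5633
Total perimeter = 6.563

loops=1 perimeter=6.563


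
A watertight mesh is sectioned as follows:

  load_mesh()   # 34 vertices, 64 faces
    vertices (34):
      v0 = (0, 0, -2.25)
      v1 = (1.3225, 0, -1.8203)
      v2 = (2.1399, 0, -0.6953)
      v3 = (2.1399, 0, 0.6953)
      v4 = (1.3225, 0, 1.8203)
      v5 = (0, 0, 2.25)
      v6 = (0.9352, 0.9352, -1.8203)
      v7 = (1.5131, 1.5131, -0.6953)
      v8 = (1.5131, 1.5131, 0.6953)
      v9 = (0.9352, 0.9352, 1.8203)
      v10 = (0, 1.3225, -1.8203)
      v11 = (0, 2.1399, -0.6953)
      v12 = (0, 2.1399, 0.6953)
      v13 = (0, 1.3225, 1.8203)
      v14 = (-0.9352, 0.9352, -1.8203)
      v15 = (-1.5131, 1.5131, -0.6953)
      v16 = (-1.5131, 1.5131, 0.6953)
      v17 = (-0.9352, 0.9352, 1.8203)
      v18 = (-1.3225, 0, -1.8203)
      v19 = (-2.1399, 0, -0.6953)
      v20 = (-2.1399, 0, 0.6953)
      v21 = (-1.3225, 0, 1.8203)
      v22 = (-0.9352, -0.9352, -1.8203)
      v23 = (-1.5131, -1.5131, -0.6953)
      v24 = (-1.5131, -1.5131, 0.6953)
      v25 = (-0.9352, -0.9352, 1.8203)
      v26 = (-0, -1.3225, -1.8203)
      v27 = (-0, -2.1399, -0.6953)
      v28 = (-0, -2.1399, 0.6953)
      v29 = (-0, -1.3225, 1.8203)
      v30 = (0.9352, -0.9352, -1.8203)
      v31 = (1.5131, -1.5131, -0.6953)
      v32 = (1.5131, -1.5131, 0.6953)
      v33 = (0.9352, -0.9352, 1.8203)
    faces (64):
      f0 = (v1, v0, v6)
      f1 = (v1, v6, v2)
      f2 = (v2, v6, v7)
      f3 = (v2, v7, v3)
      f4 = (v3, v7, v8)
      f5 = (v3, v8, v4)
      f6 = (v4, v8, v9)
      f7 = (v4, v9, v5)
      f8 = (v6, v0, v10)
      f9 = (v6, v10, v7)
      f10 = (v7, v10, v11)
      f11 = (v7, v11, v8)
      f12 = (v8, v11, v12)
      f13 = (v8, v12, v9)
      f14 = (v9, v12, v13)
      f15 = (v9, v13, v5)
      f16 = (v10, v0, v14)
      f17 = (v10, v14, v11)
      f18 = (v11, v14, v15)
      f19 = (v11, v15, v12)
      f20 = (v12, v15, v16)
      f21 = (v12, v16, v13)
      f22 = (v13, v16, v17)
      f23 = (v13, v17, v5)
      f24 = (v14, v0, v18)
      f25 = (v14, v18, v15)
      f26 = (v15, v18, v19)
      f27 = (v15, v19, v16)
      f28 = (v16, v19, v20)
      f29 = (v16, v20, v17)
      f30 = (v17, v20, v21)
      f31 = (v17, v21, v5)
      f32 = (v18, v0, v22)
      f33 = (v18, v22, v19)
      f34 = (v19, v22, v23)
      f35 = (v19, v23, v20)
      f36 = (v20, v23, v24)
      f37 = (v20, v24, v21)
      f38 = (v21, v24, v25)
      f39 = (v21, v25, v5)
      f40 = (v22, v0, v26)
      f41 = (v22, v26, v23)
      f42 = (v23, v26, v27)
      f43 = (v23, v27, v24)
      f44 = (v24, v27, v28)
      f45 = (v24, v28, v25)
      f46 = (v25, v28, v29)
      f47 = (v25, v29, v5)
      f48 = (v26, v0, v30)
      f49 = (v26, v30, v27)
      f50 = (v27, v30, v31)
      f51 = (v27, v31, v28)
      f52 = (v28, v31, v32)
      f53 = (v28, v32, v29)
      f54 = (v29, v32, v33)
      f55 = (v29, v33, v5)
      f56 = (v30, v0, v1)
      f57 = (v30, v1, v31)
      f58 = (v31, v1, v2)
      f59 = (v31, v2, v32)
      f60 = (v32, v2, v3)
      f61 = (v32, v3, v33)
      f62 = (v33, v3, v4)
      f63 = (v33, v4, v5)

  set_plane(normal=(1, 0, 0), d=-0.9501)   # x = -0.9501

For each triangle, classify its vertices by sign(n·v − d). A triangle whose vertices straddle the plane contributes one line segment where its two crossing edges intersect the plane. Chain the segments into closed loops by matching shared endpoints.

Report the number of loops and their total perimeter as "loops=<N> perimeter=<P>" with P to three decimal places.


loops=1 perimeter=12.064

Straddling triangles (20 of 64):
  (v11,v14,v15) [++-] → (-0.9501, 0.9501, -1.79129)–(-0.9501, 1.74632, -0.6953)  len=1.3547
  (v11,v15,v12) [+-+] → (-0.9501, 1.74632, -0.6953)–(-0.9501, 1.74632, -0.17788)  len=0.5174
  (v12,v15,v16) [+--] → (-0.9501, 1.74632, -0.17788)–(-0.9501, 1.74632, 0.6953)  len=0.8732
  (v12,v16,v13) [+-+] → (-0.9501, 1.74632, 0.6953)–(-0.9501, 1.44218, 1.11389)  len=0.5174
  (v13,v16,v17) [+-+] → (-0.9501, 1.44218, 1.11389)–(-0.9501, 0.9501, 1.79129)  len=0.8373
  (v14,v0,v18) [++-] → (-0.9501, 0, -1.9413)–(-0.9501, 0.899221, -1.8203)  len=0.9073
  (v14,v18,v15) [+--] → (-0.9501, 0.899221, -1.8203)–(-0.9501, 0.9501, -1.79129)  len=0.0586
  (v16,v20,v17) [--+] → (-0.9501, 0.923633, 1.80639)–(-0.9501, 0.9501, 1.79129)  len=0.0305
  (v17,v20,v21) [+--] → (-0.9501, 0.923633, 1.80639)–(-0.9501, 0.899221, 1.8203)  len=0.0281
  (v17,v21,v5) [+-+] → (-0.9501, 0.899221, 1.8203)–(-0.9501, 0, 1.9413)  len=0.9073
  (v18,v0,v22) [-++] → (-0.9501, 0, -1.9413)–(-0.9501, -0.899221, -1.8203)  len=0.9073
  (v18,v22,v19) [-+-] → (-0.9501, -0.899221, -1.8203)–(-0.9501, -0.923633, -1.80639)  len=0.0281
  (v19,v22,v23) [-+-] → (-0.9501, -0.923633, -1.80639)–(-0.9501, -0.9501, -1.79129)  len=0.0305
  (v21,v24,v25) [--+] → (-0.9501, -0.9501, 1.79129)–(-0.9501, -0.899221, 1.8203)  len=0.0586
  (v21,v25,v5) [-++] → (-0.9501, -0.899221, 1.8203)–(-0.9501, 0, 1.9413)  len=0.9073
  (v22,v26,v23) [++-] → (-0.9501, -1.44218, -1.11389)–(-0.9501, -0.9501, -1.79129)  len=0.8373
  (v23,v26,v27) [-++] → (-0.9501, -1.44218, -1.11389)–(-0.9501, -1.74632, -0.6953)  len=0.5174
  (v23,v27,v24) [-+-] → (-0.9501, -1.74632, -0.6953)–(-0.9501, -1.74632, 0.17788)  len=0.8732
  (v24,v27,v28) [-++] → (-0.9501, -1.74632, 0.17788)–(-0.9501, -1.74632, 0.6953)  len=0.5174
  (v24,v28,v25) [-++] → (-0.9501, -1.74632, 0.6953)–(-0.9501, -0.9501, 1.79129)  len=1.3547

Chained into 1 loop(s):
  loop 1: 20 segments, perimeter = 12.0635
Total perimeter = 12.064


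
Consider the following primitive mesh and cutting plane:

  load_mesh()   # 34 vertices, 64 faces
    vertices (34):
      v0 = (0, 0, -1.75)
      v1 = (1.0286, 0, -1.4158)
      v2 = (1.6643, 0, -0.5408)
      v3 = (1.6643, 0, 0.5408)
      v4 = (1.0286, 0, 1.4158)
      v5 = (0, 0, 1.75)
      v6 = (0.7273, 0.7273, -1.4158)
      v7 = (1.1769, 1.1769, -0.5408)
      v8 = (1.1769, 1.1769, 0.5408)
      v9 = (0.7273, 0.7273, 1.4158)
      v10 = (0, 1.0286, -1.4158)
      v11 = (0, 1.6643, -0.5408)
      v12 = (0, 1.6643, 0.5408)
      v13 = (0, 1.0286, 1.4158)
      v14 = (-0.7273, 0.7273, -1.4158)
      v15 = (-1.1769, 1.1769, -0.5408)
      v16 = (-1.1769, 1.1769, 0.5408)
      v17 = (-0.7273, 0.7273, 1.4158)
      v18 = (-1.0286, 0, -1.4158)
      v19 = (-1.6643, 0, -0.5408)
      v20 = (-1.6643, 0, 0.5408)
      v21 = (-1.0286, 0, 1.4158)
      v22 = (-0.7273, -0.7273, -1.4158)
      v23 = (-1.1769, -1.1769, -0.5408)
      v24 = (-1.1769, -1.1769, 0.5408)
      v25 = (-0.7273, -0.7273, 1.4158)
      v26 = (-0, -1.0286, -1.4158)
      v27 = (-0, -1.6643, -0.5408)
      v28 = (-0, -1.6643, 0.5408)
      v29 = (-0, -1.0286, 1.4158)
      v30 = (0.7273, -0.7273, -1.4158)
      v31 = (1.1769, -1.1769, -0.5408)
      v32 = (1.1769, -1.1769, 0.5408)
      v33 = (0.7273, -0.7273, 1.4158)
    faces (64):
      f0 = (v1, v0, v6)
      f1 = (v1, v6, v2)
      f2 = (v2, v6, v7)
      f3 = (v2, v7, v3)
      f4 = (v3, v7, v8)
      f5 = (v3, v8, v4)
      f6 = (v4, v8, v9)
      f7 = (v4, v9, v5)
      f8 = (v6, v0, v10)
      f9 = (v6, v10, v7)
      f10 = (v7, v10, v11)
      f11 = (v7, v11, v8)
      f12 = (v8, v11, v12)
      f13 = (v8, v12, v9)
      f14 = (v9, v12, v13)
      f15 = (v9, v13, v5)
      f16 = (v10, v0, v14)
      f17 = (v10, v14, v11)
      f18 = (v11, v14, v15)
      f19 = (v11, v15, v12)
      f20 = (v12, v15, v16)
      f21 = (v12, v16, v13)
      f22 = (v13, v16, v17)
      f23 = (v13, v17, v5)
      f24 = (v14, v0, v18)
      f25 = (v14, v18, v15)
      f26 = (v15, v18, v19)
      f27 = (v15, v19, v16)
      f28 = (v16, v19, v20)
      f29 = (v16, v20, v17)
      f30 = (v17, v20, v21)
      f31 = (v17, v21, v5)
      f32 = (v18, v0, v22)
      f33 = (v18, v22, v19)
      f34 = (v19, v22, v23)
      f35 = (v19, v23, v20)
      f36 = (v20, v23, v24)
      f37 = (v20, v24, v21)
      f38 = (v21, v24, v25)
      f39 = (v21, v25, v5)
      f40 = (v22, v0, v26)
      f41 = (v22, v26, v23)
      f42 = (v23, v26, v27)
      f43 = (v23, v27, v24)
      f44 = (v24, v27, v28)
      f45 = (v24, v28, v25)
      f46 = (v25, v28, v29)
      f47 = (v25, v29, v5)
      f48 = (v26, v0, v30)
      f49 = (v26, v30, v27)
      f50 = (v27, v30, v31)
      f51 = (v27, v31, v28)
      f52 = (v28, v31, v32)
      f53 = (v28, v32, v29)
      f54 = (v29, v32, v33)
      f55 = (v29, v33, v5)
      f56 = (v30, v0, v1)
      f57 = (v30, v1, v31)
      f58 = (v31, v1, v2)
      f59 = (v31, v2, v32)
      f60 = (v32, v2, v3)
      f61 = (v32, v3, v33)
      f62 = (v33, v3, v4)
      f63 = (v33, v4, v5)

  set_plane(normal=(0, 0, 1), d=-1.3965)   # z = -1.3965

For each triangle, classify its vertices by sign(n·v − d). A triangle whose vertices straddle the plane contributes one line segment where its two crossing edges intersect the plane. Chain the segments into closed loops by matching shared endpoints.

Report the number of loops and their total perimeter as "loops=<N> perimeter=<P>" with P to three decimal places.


loops=1 perimeter=6.384

Straddling triangles (16 of 64):
  (v1,v6,v2) [--+] → (0.747968, 0.711258, -1.3965)–(1.04262, 0, -1.3965)  len=0.7699
  (v2,v6,v7) [+-+] → (0.747968, 0.711258, -1.3965)–(0.737217, 0.737217, -1.3965)  len=0.0281
  (v6,v10,v7) [--+] → (0.0259591, 1.03187, -1.3965)–(0.737217, 0.737217, -1.3965)  len=0.7699
  (v7,v10,v11) [+-+] → (0.0259591, 1.03187, -1.3965)–(0, 1.04262, -1.3965)  len=0.0281
  (v10,v14,v11) [--+] → (-0.711258, 0.747968, -1.3965)–(0, 1.04262, -1.3965)  len=0.7699
  (v11,v14,v15) [+-+] → (-0.711258, 0.747968, -1.3965)–(-0.737217, 0.737217, -1.3965)  len=0.0281
  (v14,v18,v15) [--+] → (-1.03187, 0.0259591, -1.3965)–(-0.737217, 0.737217, -1.3965)  len=0.7699
  (v15,v18,v19) [+-+] → (-1.03187, 0.0259591, -1.3965)–(-1.04262, 0, -1.3965)  len=0.0281
  (v18,v22,v19) [--+] → (-0.747968, -0.711258, -1.3965)–(-1.04262, 0, -1.3965)  len=0.7699
  (v19,v22,v23) [+-+] → (-0.747968, -0.711258, -1.3965)–(-0.737217, -0.737217, -1.3965)  len=0.0281
  (v22,v26,v23) [--+] → (-0.0259591, -1.03187, -1.3965)–(-0.737217, -0.737217, -1.3965)  len=0.7699
  (v23,v26,v27) [+-+] → (-0.0259591, -1.03187, -1.3965)–(0, -1.04262, -1.3965)  len=0.0281
  (v26,v30,v27) [--+] → (0.711258, -0.747968, -1.3965)–(0, -1.04262, -1.3965)  len=0.7699
  (v27,v30,v31) [+-+] → (0.711258, -0.747968, -1.3965)–(0.737217, -0.737217, -1.3965)  len=0.0281
  (v30,v1,v31) [--+] → (1.03187, -0.0259591, -1.3965)–(0.737217, -0.737217, -1.3965)  len=0.7699
  (v31,v1,v2) [+-+] → (1.03187, -0.0259591, -1.3965)–(1.04262, 0, -1.3965)  len=0.0281

Chained into 1 loop(s):
  loop 1: 16 segments, perimeter = 6.3838
Total perimeter = 6.384


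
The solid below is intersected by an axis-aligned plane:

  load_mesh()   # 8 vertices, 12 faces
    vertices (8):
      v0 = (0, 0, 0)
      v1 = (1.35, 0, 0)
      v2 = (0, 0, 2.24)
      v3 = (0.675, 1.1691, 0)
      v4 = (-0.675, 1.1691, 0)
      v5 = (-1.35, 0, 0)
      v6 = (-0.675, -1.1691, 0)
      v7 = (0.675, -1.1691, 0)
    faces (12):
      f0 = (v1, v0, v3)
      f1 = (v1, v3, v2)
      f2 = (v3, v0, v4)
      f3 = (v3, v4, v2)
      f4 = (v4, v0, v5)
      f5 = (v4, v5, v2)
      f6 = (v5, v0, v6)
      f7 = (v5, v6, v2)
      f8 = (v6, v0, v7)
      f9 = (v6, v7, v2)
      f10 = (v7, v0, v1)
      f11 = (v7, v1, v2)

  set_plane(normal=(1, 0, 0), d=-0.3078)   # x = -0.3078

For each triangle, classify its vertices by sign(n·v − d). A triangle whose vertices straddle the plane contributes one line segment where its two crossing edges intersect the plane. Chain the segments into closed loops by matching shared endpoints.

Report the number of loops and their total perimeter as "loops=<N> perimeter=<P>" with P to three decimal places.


loops=1 perimeter=6.564

Straddling triangles (8 of 12):
  (v3,v0,v4) [++-] → (-0.3078, 0.53311, 0)–(-0.3078, 1.1691, 0)  len=0.6360
  (v3,v4,v2) [+-+] → (-0.3078, 1.1691, 0)–(-0.3078, 0.53311, 1.21856)  len=1.3745
  (v4,v0,v5) [-+-] → (-0.3078, 0.53311, 0)–(-0.3078, 0, 0)  len=0.5331
  (v4,v5,v2) [--+] → (-0.3078, 0, 1.72928)–(-0.3078, 0.53311, 1.21856)  len=0.7383
  (v5,v0,v6) [-+-] → (-0.3078, 0, 0)–(-0.3078, -0.53311, 0)  len=0.5331
  (v5,v6,v2) [--+] → (-0.3078, -0.53311, 1.21856)–(-0.3078, 0, 1.72928)  len=0.7383
  (v6,v0,v7) [-++] → (-0.3078, -0.53311, 0)–(-0.3078, -1.1691, 0)  len=0.6360
  (v6,v7,v2) [-++] → (-0.3078, -1.1691, 0)–(-0.3078, -0.53311, 1.21856)  len=1.3745

Chained into 1 loop(s):
  loop 1: 8 segments, perimeter = 6.5638
Total perimeter = 6.564


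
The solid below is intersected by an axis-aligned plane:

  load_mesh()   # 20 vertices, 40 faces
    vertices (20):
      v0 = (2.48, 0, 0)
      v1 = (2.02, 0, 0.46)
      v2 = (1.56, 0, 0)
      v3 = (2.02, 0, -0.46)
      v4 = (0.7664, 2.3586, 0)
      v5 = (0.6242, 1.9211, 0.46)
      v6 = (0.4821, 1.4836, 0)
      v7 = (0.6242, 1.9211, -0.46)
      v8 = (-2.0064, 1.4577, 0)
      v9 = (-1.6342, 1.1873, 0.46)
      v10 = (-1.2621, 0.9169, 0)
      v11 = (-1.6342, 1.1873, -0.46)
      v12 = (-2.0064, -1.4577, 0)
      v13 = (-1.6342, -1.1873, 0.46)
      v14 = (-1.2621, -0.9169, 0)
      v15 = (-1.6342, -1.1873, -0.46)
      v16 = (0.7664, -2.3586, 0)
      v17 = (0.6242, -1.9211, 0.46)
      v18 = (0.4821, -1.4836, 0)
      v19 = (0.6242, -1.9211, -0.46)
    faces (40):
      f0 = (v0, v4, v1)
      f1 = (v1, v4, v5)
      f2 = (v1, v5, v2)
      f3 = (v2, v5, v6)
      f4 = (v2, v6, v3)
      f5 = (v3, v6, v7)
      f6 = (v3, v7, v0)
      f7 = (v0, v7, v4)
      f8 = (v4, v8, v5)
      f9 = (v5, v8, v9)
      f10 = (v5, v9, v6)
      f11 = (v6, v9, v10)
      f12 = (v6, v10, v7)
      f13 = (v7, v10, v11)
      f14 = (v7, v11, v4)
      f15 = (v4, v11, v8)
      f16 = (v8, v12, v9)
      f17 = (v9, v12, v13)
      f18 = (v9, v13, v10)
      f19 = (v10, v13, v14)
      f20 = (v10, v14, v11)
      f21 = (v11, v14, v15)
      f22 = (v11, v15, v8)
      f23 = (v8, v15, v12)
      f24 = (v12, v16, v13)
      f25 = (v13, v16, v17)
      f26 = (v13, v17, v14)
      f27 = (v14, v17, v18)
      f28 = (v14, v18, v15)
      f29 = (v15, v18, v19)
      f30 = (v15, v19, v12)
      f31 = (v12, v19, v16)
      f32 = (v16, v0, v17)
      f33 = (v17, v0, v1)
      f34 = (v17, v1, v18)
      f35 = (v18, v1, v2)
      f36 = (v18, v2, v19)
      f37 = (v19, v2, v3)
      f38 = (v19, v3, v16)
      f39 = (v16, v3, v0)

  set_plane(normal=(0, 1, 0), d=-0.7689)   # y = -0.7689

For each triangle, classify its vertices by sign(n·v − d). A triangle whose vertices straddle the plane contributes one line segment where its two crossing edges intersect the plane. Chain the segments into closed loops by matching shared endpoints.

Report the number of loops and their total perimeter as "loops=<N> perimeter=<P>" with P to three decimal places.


loops=2 perimeter=4.969

Straddling triangles (16 of 40):
  (v8,v12,v9) [+-+] → (-2.0064, -0.7689, 0)–(-1.90947, -0.7689, 0.119791)  len=0.1541
  (v9,v12,v13) [+--] → (-1.90947, -0.7689, 0.119791)–(-1.6342, -0.7689, 0.46)  len=0.4376
  (v9,v13,v10) [+-+] → (-1.6342, -0.7689, 0.46)–(-1.56021, -0.7689, 0.368533)  len=0.1176
  (v10,v13,v14) [+--] → (-1.56021, -0.7689, 0.368533)–(-1.2621, -0.7689, 0)  len=0.4740
  (v10,v14,v11) [+-+] → (-1.2621, -0.7689, 0)–(-1.28827, -0.7689, -0.0323543)  len=0.0416
  (v11,v14,v15) [+--] → (-1.28827, -0.7689, -0.0323543)–(-1.6342, -0.7689, -0.46)  len=0.5500
  (v11,v15,v8) [+-+] → (-1.6342, -0.7689, -0.46)–(-1.69308, -0.7689, -0.387235)  len=0.0936
  (v8,v15,v12) [+--] → (-1.69308, -0.7689, -0.387235)–(-2.0064, -0.7689, 0)  len=0.4981
  (v16,v0,v17) [-+-] → (1.92137, -0.7689, 0)–(1.73724, -0.7689, 0.18411)  len=0.2604
  (v17,v0,v1) [-++] → (1.73724, -0.7689, 0.18411)–(1.46135, -0.7689, 0.46)  len=0.3902
  (v17,v1,v18) [-+-] → (1.46135, -0.7689, 0.46)–(1.22296, -0.7689, 0.221597)  len=0.3371
  (v18,v1,v2) [-++] → (1.22296, -0.7689, 0.221597)–(1.00136, -0.7689, 0)  len=0.3134
  (v18,v2,v19) [-+-] → (1.00136, -0.7689, 0)–(1.18546, -0.7689, -0.18411)  len=0.2604
  (v19,v2,v3) [-++] → (1.18546, -0.7689, -0.18411)–(1.46135, -0.7689, -0.46)  len=0.3902
  (v19,v3,v16) [-+-] → (1.46135, -0.7689, -0.46)–(1.61133, -0.7689, -0.310041)  len=0.2121
  (v16,v3,v0) [-++] → (1.61133, -0.7689, -0.310041)–(1.92137, -0.7689, 0)  len=0.4385

Chained into 2 loop(s):
  loop 1: 8 segments, perimeter = 2.3668
  loop 2: 8 segments, perimeter = 2.6022
Total perimeter = 4.969


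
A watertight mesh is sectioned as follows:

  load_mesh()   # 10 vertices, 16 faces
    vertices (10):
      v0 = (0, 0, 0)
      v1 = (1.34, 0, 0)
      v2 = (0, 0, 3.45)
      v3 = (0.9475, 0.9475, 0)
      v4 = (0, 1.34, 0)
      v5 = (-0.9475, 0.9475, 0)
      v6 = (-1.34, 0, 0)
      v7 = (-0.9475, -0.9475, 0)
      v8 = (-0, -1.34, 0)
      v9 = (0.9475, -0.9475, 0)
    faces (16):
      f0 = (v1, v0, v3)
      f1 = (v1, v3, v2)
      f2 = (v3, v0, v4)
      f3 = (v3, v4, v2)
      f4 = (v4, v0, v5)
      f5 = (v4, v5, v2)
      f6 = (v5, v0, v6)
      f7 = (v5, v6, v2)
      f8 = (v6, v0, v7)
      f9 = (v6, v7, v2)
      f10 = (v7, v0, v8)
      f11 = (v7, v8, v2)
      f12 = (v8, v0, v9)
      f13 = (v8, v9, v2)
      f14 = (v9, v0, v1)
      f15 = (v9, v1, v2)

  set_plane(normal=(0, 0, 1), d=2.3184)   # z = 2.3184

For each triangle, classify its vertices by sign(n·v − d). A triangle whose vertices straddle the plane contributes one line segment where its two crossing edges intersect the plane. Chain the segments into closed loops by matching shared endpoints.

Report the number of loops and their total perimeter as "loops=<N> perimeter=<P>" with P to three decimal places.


loops=1 perimeter=2.691

Straddling triangles (8 of 16):
  (v1,v3,v2) [--+] → (0.31078, 0.31078, 2.3184)–(0.43952, 0, 2.3184)  len=0.3364
  (v3,v4,v2) [--+] → (0, 0.43952, 2.3184)–(0.31078, 0.31078, 2.3184)  len=0.3364
  (v4,v5,v2) [--+] → (-0.31078, 0.31078, 2.3184)–(0, 0.43952, 2.3184)  len=0.3364
  (v5,v6,v2) [--+] → (-0.43952, 0, 2.3184)–(-0.31078, 0.31078, 2.3184)  len=0.3364
  (v6,v7,v2) [--+] → (-0.31078, -0.31078, 2.3184)–(-0.43952, 0, 2.3184)  len=0.3364
  (v7,v8,v2) [--+] → (0, -0.43952, 2.3184)–(-0.31078, -0.31078, 2.3184)  len=0.3364
  (v8,v9,v2) [--+] → (0.31078, -0.31078, 2.3184)–(0, -0.43952, 2.3184)  len=0.3364
  (v9,v1,v2) [--+] → (0.43952, 0, 2.3184)–(0.31078, -0.31078, 2.3184)  len=0.3364

Chained into 1 loop(s):
  loop 1: 8 segments, perimeter = 2.6911
Total perimeter = 2.691


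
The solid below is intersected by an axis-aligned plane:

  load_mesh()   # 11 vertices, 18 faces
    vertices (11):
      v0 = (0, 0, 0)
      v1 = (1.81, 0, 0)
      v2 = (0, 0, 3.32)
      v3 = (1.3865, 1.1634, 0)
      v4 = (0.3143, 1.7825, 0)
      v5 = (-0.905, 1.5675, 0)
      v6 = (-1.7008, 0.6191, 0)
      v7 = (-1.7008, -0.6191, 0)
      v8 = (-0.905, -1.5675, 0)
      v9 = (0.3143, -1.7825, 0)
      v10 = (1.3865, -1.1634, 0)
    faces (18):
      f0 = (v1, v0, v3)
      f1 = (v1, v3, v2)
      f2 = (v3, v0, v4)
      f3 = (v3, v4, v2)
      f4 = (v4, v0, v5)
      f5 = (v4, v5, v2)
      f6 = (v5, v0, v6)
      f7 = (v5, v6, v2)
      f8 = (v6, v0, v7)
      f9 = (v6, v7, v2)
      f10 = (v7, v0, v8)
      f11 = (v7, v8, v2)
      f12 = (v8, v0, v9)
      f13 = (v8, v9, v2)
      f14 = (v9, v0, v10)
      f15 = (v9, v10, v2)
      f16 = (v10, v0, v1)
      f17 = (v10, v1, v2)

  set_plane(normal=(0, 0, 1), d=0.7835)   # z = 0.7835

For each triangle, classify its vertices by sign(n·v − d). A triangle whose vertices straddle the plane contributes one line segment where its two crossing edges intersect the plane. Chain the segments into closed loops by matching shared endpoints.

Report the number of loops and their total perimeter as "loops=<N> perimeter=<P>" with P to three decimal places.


Straddling triangles (9 of 18):
  (v1,v3,v2) [--+] → (1.05929, 0.888845, 0.7835)–(1.38285, 0, 0.7835)  len=0.9459
  (v3,v4,v2) [--+] → (0.240127, 1.36184, 0.7835)–(1.05929, 0.888845, 0.7835)  len=0.9459
  (v4,v5,v2) [--+] → (-0.691425, 1.19758, 0.7835)–(0.240127, 1.36184, 0.7835)  len=0.9459
  (v5,v6,v2) [--+] → (-1.29942, 0.472996, 0.7835)–(-0.691425, 1.19758, 0.7835)  len=0.9459
  (v6,v7,v2) [--+] → (-1.29942, -0.472996, 0.7835)–(-1.29942, 0.472996, 0.7835)  len=0.9460
  (v7,v8,v2) [--+] → (-0.691425, -1.19758, 0.7835)–(-1.29942, -0.472996, 0.7835)  len=0.9459
  (v8,v9,v2) [--+] → (0.240127, -1.36184, 0.7835)–(-0.691425, -1.19758, 0.7835)  len=0.9459
  (v9,v10,v2) [--+] → (1.05929, -0.888845, 0.7835)–(0.240127, -1.36184, 0.7835)  len=0.9459
  (v10,v1,v2) [--+] → (1.38285, 0, 0.7835)–(1.05929, -0.888845, 0.7835)  len=0.9459

Chained into 1 loop(s):
  loop 1: 9 segments, perimeter = 8.5132
Total perimeter = 8.513

loops=1 perimeter=8.513


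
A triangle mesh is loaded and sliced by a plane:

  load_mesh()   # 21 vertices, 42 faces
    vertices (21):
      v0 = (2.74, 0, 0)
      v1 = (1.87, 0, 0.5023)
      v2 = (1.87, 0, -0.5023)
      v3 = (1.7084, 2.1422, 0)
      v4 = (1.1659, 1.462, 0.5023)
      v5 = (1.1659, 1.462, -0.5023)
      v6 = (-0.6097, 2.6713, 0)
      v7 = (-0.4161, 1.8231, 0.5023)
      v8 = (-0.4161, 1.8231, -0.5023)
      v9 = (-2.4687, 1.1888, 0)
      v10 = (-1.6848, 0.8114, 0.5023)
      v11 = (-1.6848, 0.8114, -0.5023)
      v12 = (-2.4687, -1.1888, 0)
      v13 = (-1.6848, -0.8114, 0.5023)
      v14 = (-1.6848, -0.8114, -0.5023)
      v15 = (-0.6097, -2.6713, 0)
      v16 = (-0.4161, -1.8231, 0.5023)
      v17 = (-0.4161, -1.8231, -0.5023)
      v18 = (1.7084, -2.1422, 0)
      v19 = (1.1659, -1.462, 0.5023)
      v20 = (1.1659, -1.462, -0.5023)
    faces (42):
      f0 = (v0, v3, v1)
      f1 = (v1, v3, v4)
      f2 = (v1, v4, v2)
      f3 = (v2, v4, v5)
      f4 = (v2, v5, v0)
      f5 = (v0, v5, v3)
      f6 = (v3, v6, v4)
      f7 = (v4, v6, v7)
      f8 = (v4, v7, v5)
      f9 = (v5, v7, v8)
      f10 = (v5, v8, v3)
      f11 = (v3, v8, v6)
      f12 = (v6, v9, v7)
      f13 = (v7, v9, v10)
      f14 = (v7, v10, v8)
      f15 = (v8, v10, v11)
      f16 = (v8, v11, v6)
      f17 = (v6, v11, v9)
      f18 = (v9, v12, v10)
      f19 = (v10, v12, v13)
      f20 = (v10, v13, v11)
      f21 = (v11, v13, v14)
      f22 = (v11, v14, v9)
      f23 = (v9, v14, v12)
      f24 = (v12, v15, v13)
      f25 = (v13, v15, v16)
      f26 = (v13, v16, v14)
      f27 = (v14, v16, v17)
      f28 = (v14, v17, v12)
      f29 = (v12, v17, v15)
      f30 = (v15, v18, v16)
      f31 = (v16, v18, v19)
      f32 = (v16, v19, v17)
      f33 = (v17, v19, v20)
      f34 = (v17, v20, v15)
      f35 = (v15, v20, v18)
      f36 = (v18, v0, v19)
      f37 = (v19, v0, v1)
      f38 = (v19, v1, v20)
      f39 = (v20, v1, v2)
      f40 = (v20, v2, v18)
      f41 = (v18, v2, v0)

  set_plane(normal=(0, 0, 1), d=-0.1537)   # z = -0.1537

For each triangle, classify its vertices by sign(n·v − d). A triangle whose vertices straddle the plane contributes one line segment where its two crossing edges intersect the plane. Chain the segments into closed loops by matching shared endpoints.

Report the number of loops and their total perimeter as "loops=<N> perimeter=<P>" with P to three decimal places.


Straddling triangles (28 of 42):
  (v1,v4,v2) [++-] → (1.62567, 0.50732, -0.1537)–(1.87, 0, -0.1537)  len=0.5631
  (v2,v4,v5) [-+-] → (1.62567, 0.50732, -0.1537)–(1.1659, 1.462, -0.1537)  len=1.0596
  (v2,v5,v0) [--+] → (2.25834, 0.447361, -0.1537)–(2.47379, 0, -0.1537)  len=0.4965
  (v0,v5,v3) [+-+] → (2.25834, 0.447361, -0.1537)–(1.5424, 1.93406, -0.1537)  len=1.6501
  (v4,v7,v5) [++-] → (0.61694, 1.5873, -0.1537)–(1.1659, 1.462, -0.1537)  len=0.5631
  (v5,v7,v8) [-+-] → (0.61694, 1.5873, -0.1537)–(-0.4161, 1.8231, -0.1537)  len=1.0596
  (v5,v8,v3) [--+] → (1.05832, 2.04456, -0.1537)–(1.5424, 1.93406, -0.1537)  len=0.4965
  (v3,v8,v6) [+-+] → (1.05832, 2.04456, -0.1537)–(-0.55046, 2.41176, -0.1537)  len=1.6502
  (v7,v10,v8) [++-] → (-0.856344, 1.47204, -0.1537)–(-0.4161, 1.8231, -0.1537)  len=0.5631
  (v8,v10,v11) [-+-] → (-0.856344, 1.47204, -0.1537)–(-1.6848, 0.8114, -0.1537)  len=1.0596
  (v8,v11,v6) [--+] → (-0.938672, 2.10218, -0.1537)–(-0.55046, 2.41176, -0.1537)  len=0.4965
  (v6,v11,v9) [+-+] → (-0.938672, 2.10218, -0.1537)–(-2.22883, 1.07332, -0.1537)  len=1.6502
  (v10,v13,v11) [++-] → (-1.6848, 0.248282, -0.1537)–(-1.6848, 0.8114, -0.1537)  len=0.5631
  (v11,v13,v14) [-+-] → (-1.6848, 0.248282, -0.1537)–(-1.6848, -0.8114, -0.1537)  len=1.0597
  (v11,v14,v9) [--+] → (-2.22883, 0.576754, -0.1537)–(-2.22883, 1.07332, -0.1537)  len=0.4966
  (v9,v14,v12) [+-+] → (-2.22883, 0.576754, -0.1537)–(-2.22883, -1.07332, -0.1537)  len=1.6501
  (v13,v16,v14) [++-] → (-1.24456, -1.16246, -0.1537)–(-1.6848, -0.8114, -0.1537)  len=0.5631
  (v14,v16,v17) [-+-] → (-1.24456, -1.16246, -0.1537)–(-0.4161, -1.8231, -0.1537)  len=1.0596
  (v14,v17,v12) [--+] → (-1.84062, -1.38289, -0.1537)–(-2.22883, -1.07332, -0.1537)  len=0.4965
  (v12,v17,v15) [+-+] → (-1.84062, -1.38289, -0.1537)–(-0.55046, -2.41176, -0.1537)  len=1.6502
  (v16,v19,v17) [++-] → (0.13286, -1.6978, -0.1537)–(-0.4161, -1.8231, -0.1537)  len=0.5631
  (v17,v19,v20) [-+-] → (0.13286, -1.6978, -0.1537)–(1.1659, -1.462, -0.1537)  len=1.0596
  (v17,v20,v15) [--+] → (-0.0663798, -2.30126, -0.1537)–(-0.55046, -2.41176, -0.1537)  len=0.4965
  (v15,v20,v18) [+-+] → (-0.0663798, -2.30126, -0.1537)–(1.5424, -1.93406, -0.1537)  len=1.6502
  (v19,v1,v20) [++-] → (1.41023, -0.95468, -0.1537)–(1.1659, -1.462, -0.1537)  len=0.5631
  (v20,v1,v2) [-+-] → (1.41023, -0.95468, -0.1537)–(1.87, 0, -0.1537)  len=1.0596
  (v20,v2,v18) [--+] → (1.75785, -1.4867, -0.1537)–(1.5424, -1.93406, -0.1537)  len=0.4965
  (v18,v2,v0) [+-+] → (1.75785, -1.4867, -0.1537)–(2.47379, 0, -0.1537)  len=1.6501

Chained into 2 loop(s):
  loop 1: 14 segments, perimeter = 11.3590
  loop 2: 14 segments, perimeter = 15.0267
Total perimeter = 26.386

loops=2 perimeter=26.386


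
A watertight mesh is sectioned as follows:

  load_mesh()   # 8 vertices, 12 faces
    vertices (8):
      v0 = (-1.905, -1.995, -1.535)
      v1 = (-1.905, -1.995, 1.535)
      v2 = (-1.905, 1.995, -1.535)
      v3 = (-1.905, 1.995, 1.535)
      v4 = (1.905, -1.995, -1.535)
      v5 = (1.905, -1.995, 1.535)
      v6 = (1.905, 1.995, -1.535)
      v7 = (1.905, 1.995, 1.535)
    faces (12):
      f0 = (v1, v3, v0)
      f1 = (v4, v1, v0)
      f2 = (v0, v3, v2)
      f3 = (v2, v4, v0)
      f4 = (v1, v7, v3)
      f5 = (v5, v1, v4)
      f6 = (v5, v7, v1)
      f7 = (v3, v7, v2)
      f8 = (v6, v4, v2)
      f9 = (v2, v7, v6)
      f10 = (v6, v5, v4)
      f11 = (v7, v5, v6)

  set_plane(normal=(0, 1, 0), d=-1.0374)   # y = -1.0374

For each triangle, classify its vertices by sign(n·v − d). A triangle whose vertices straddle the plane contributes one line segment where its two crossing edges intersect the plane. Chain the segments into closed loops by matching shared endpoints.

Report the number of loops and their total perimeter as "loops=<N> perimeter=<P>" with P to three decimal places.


loops=1 perimeter=13.760

Straddling triangles (8 of 12):
  (v1,v3,v0) [-+-] → (-1.905, -1.0374, 1.535)–(-1.905, -1.0374, -0.7982)  len=2.3332
  (v0,v3,v2) [-++] → (-1.905, -1.0374, -0.7982)–(-1.905, -1.0374, -1.535)  len=0.7368
  (v2,v4,v0) [+--] → (0.9906, -1.0374, -1.535)–(-1.905, -1.0374, -1.535)  len=2.8956
  (v1,v7,v3) [-++] → (-0.9906, -1.0374, 1.535)–(-1.905, -1.0374, 1.535)  len=0.9144
  (v5,v7,v1) [-+-] → (1.905, -1.0374, 1.535)–(-0.9906, -1.0374, 1.535)  len=2.8956
  (v6,v4,v2) [+-+] → (1.905, -1.0374, -1.535)–(0.9906, -1.0374, -1.535)  len=0.9144
  (v6,v5,v4) [+--] → (1.905, -1.0374, 0.7982)–(1.905, -1.0374, -1.535)  len=2.3332
  (v7,v5,v6) [+-+] → (1.905, -1.0374, 1.535)–(1.905, -1.0374, 0.7982)  len=0.7368

Chained into 1 loop(s):
  loop 1: 8 segments, perimeter = 13.7600
Total perimeter = 13.760


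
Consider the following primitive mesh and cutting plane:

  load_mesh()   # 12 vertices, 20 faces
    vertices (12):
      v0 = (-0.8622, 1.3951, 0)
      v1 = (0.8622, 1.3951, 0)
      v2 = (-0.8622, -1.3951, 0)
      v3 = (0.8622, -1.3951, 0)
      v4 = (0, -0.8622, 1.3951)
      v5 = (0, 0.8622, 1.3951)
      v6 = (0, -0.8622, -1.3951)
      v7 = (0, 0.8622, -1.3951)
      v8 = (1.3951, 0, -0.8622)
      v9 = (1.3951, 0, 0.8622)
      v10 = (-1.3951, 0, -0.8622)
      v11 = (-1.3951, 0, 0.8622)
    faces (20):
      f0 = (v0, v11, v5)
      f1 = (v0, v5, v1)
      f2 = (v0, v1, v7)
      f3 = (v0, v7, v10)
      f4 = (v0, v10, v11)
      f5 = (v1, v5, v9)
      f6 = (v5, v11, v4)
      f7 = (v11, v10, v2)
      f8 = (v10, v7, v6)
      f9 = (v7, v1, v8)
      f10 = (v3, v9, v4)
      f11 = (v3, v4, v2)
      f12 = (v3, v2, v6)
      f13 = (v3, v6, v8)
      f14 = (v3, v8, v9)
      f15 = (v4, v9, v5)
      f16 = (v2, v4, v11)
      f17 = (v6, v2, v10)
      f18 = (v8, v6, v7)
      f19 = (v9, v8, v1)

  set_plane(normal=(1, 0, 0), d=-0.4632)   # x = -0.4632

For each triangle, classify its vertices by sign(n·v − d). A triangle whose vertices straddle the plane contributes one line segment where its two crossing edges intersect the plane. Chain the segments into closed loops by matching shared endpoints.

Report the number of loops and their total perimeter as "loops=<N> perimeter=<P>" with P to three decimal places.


loops=1 perimeter=8.307

Straddling triangles (10 of 20):
  (v0,v11,v5) [--+] → (-0.4632, 0.575933, 1.21817)–(-0.4632, 1.14849, 0.64561)  len=0.8097
  (v0,v5,v1) [-++] → (-0.4632, 1.14849, 0.64561)–(-0.4632, 1.3951, 0)  len=0.6911
  (v0,v1,v7) [-++] → (-0.4632, 1.3951, 0)–(-0.4632, 1.14849, -0.64561)  len=0.6911
  (v0,v7,v10) [-+-] → (-0.4632, 1.14849, -0.64561)–(-0.4632, 0.575933, -1.21817)  len=0.8097
  (v5,v11,v4) [+-+] → (-0.4632, 0.575933, 1.21817)–(-0.4632, -0.575933, 1.21817)  len=1.1519
  (v10,v7,v6) [-++] → (-0.4632, 0.575933, -1.21817)–(-0.4632, -0.575933, -1.21817)  len=1.1519
  (v3,v4,v2) [++-] → (-0.4632, -1.14849, 0.64561)–(-0.4632, -1.3951, 0)  len=0.6911
  (v3,v2,v6) [+-+] → (-0.4632, -1.3951, 0)–(-0.4632, -1.14849, -0.64561)  len=0.6911
  (v2,v4,v11) [-+-] → (-0.4632, -1.14849, 0.64561)–(-0.4632, -0.575933, 1.21817)  len=0.8097
  (v6,v2,v10) [+--] → (-0.4632, -1.14849, -0.64561)–(-0.4632, -0.575933, -1.21817)  len=0.8097

Chained into 1 loop(s):
  loop 1: 10 segments, perimeter = 8.3070
Total perimeter = 8.307


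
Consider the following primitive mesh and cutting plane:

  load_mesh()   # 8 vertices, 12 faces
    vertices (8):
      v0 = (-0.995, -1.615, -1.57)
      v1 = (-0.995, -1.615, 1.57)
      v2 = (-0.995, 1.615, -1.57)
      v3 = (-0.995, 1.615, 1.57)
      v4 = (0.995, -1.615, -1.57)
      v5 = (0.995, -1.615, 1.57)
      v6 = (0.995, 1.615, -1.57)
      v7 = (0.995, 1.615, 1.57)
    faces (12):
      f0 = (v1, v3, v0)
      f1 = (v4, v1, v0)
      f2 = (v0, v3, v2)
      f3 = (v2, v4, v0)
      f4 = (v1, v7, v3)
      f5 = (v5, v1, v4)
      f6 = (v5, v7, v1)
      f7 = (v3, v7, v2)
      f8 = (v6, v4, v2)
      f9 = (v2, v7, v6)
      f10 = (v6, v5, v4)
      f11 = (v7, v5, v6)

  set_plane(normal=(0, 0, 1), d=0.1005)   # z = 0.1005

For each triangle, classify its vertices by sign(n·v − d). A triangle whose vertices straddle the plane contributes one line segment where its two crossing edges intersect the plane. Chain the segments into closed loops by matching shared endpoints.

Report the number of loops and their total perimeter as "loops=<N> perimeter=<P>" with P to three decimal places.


loops=1 perimeter=10.440

Straddling triangles (8 of 12):
  (v1,v3,v0) [++-] → (-0.995, 0.103381, 0.1005)–(-0.995, -1.615, 0.1005)  len=1.7184
  (v4,v1,v0) [-+-] → (-0.0636927, -1.615, 0.1005)–(-0.995, -1.615, 0.1005)  len=0.9313
  (v0,v3,v2) [-+-] → (-0.995, 0.103381, 0.1005)–(-0.995, 1.615, 0.1005)  len=1.5116
  (v5,v1,v4) [++-] → (-0.0636927, -1.615, 0.1005)–(0.995, -1.615, 0.1005)  len=1.0587
  (v3,v7,v2) [++-] → (0.0636927, 1.615, 0.1005)–(-0.995, 1.615, 0.1005)  len=1.0587
  (v2,v7,v6) [-+-] → (0.0636927, 1.615, 0.1005)–(0.995, 1.615, 0.1005)  len=0.9313
  (v6,v5,v4) [-+-] → (0.995, -0.103381, 0.1005)–(0.995, -1.615, 0.1005)  len=1.5116
  (v7,v5,v6) [++-] → (0.995, -0.103381, 0.1005)–(0.995, 1.615, 0.1005)  len=1.7184

Chained into 1 loop(s):
  loop 1: 8 segments, perimeter = 10.4400
Total perimeter = 10.440
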